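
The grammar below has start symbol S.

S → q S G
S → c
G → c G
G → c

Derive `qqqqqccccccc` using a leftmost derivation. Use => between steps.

S=>qSG=>qqSGG=>qqqSGGG=>qqqqSGGGG=>qqqqqSGGGGG=>qqqqqcGGGGG=>qqqqqccGGGGG=>qqqqqcccGGGG=>qqqqqccccGGG=>qqqqqcccccGG=>qqqqqccccccG=>qqqqqccccccc

S => qSG   [S → q S G]
qSG => qqSGG   [S → q S G]
qqSGG => qqqSGGG   [S → q S G]
qqqSGGG => qqqqSGGGG   [S → q S G]
qqqqSGGGG => qqqqqSGGGGG   [S → q S G]
qqqqqSGGGGG => qqqqqcGGGGG   [S → c]
qqqqqcGGGGG => qqqqqccGGGGG   [G → c G]
qqqqqccGGGGG => qqqqqcccGGGG   [G → c]
qqqqqcccGGGG => qqqqqccccGGG   [G → c]
qqqqqccccGGG => qqqqqcccccGG   [G → c]
qqqqqcccccGG => qqqqqccccccG   [G → c]
qqqqqccccccG => qqqqqccccccc   [G → c]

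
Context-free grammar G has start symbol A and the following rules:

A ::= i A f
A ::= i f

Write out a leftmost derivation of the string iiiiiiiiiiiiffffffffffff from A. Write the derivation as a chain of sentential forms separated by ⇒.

A ⇒ iAf   [A ::= i A f]
iAf ⇒ iiAff   [A ::= i A f]
iiAff ⇒ iiiAfff   [A ::= i A f]
iiiAfff ⇒ iiiiAffff   [A ::= i A f]
iiiiAffff ⇒ iiiiiAfffff   [A ::= i A f]
iiiiiAfffff ⇒ iiiiiiAffffff   [A ::= i A f]
iiiiiiAffffff ⇒ iiiiiiiAfffffff   [A ::= i A f]
iiiiiiiAfffffff ⇒ iiiiiiiiAffffffff   [A ::= i A f]
iiiiiiiiAffffffff ⇒ iiiiiiiiiAfffffffff   [A ::= i A f]
iiiiiiiiiAfffffffff ⇒ iiiiiiiiiiAffffffffff   [A ::= i A f]
iiiiiiiiiiAffffffffff ⇒ iiiiiiiiiiiAfffffffffff   [A ::= i A f]
iiiiiiiiiiiAfffffffffff ⇒ iiiiiiiiiiiiffffffffffff   [A ::= i f]

A ⇒ iAf ⇒ iiAff ⇒ iiiAfff ⇒ iiiiAffff ⇒ iiiiiAfffff ⇒ iiiiiiAffffff ⇒ iiiiiiiAfffffff ⇒ iiiiiiiiAffffffff ⇒ iiiiiiiiiAfffffffff ⇒ iiiiiiiiiiAffffffffff ⇒ iiiiiiiiiiiAfffffffffff ⇒ iiiiiiiiiiiiffffffffffff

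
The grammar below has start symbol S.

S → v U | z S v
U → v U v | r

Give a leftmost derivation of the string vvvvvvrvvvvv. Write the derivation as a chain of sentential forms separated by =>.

S => vU => vvUv => vvvUvv => vvvvUvvv => vvvvvUvvvv => vvvvvvUvvvvv => vvvvvvrvvvvv

S => vU   [S → v U]
vU => vvUv   [U → v U v]
vvUv => vvvUvv   [U → v U v]
vvvUvv => vvvvUvvv   [U → v U v]
vvvvUvvv => vvvvvUvvvv   [U → v U v]
vvvvvUvvvv => vvvvvvUvvvvv   [U → v U v]
vvvvvvUvvvvv => vvvvvvrvvvvv   [U → r]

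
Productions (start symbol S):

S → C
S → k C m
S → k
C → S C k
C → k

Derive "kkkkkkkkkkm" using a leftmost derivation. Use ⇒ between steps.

S ⇒ kCm   [S → k C m]
kCm ⇒ kSCkm   [C → S C k]
kSCkm ⇒ kCCkm   [S → C]
kCCkm ⇒ kSCkCkm   [C → S C k]
kSCkCkm ⇒ kkCkCkm   [S → k]
kkCkCkm ⇒ kkSCkkCkm   [C → S C k]
kkSCkkCkm ⇒ kkCCkkCkm   [S → C]
kkCCkkCkm ⇒ kkkCkkCkm   [C → k]
kkkCkkCkm ⇒ kkkkkkCkm   [C → k]
kkkkkkCkm ⇒ kkkkkkSCkkm   [C → S C k]
kkkkkkSCkkm ⇒ kkkkkkkCkkm   [S → k]
kkkkkkkCkkm ⇒ kkkkkkkkkkm   [C → k]

S ⇒ kCm ⇒ kSCkm ⇒ kCCkm ⇒ kSCkCkm ⇒ kkCkCkm ⇒ kkSCkkCkm ⇒ kkCCkkCkm ⇒ kkkCkkCkm ⇒ kkkkkkCkm ⇒ kkkkkkSCkkm ⇒ kkkkkkkCkkm ⇒ kkkkkkkkkkm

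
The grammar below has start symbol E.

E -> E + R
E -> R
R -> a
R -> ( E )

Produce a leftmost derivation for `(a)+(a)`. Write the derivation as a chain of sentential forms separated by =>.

E => E+R   [E -> E + R]
E+R => R+R   [E -> R]
R+R => (E)+R   [R -> ( E )]
(E)+R => (R)+R   [E -> R]
(R)+R => (a)+R   [R -> a]
(a)+R => (a)+(E)   [R -> ( E )]
(a)+(E) => (a)+(R)   [E -> R]
(a)+(R) => (a)+(a)   [R -> a]

E=>E+R=>R+R=>(E)+R=>(R)+R=>(a)+R=>(a)+(E)=>(a)+(R)=>(a)+(a)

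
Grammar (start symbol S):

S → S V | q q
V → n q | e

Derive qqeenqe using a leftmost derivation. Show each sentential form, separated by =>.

S => SV => SVV => SVVV => SVVVV => qqVVVV => qqeVVV => qqeeVV => qqeenqV => qqeenqe

S => SV   [S → S V]
SV => SVV   [S → S V]
SVV => SVVV   [S → S V]
SVVV => SVVVV   [S → S V]
SVVVV => qqVVVV   [S → q q]
qqVVVV => qqeVVV   [V → e]
qqeVVV => qqeeVV   [V → e]
qqeeVV => qqeenqV   [V → n q]
qqeenqV => qqeenqe   [V → e]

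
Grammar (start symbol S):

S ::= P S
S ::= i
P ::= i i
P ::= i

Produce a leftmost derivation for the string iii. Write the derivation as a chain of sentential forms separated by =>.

S => PS => iS => iPS => iiS => iii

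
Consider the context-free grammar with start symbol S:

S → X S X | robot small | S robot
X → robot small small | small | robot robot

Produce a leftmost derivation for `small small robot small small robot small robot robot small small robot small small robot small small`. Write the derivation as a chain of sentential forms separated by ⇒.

S ⇒ X S X ⇒ small S X ⇒ small X S X X ⇒ small small S X X ⇒ small small X S X X X ⇒ small small robot small small S X X X ⇒ small small robot small small S robot X X X ⇒ small small robot small small robot small robot X X X ⇒ small small robot small small robot small robot robot small small X X ⇒ small small robot small small robot small robot robot small small robot small small X ⇒ small small robot small small robot small robot robot small small robot small small robot small small

S ⇒ X S X   [S → X S X]
X S X ⇒ small S X   [X → small]
small S X ⇒ small X S X X   [S → X S X]
small X S X X ⇒ small small S X X   [X → small]
small small S X X ⇒ small small X S X X X   [S → X S X]
small small X S X X X ⇒ small small robot small small S X X X   [X → robot small small]
small small robot small small S X X X ⇒ small small robot small small S robot X X X   [S → S robot]
small small robot small small S robot X X X ⇒ small small robot small small robot small robot X X X   [S → robot small]
small small robot small small robot small robot X X X ⇒ small small robot small small robot small robot robot small small X X   [X → robot small small]
small small robot small small robot small robot robot small small X X ⇒ small small robot small small robot small robot robot small small robot small small X   [X → robot small small]
small small robot small small robot small robot robot small small robot small small X ⇒ small small robot small small robot small robot robot small small robot small small robot small small   [X → robot small small]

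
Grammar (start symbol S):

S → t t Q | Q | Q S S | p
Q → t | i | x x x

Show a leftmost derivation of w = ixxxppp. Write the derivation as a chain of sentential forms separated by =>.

S => QSS   [S → Q S S]
QSS => iSS   [Q → i]
iSS => iQSSS   [S → Q S S]
iQSSS => ixxxSSS   [Q → x x x]
ixxxSSS => ixxxpSS   [S → p]
ixxxpSS => ixxxppS   [S → p]
ixxxppS => ixxxppp   [S → p]

S => QSS => iSS => iQSSS => ixxxSSS => ixxxpSS => ixxxppS => ixxxppp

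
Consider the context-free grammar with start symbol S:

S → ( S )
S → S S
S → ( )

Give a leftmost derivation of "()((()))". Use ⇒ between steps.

S ⇒ SS ⇒ ()S ⇒ ()(S) ⇒ ()((S)) ⇒ ()((()))

S ⇒ SS   [S → S S]
SS ⇒ ()S   [S → ( )]
()S ⇒ ()(S)   [S → ( S )]
()(S) ⇒ ()((S))   [S → ( S )]
()((S)) ⇒ ()((()))   [S → ( )]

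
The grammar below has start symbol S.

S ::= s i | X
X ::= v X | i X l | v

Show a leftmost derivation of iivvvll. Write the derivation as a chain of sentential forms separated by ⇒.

S ⇒ X   [S ::= X]
X ⇒ iXl   [X ::= i X l]
iXl ⇒ iiXll   [X ::= i X l]
iiXll ⇒ iivXll   [X ::= v X]
iivXll ⇒ iivvXll   [X ::= v X]
iivvXll ⇒ iivvvll   [X ::= v]

S ⇒ X ⇒ iXl ⇒ iiXll ⇒ iivXll ⇒ iivvXll ⇒ iivvvll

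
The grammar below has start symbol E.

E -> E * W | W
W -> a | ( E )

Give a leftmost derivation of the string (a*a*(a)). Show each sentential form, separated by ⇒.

E ⇒ W ⇒ (E) ⇒ (E*W) ⇒ (E*W*W) ⇒ (W*W*W) ⇒ (a*W*W) ⇒ (a*a*W) ⇒ (a*a*(E)) ⇒ (a*a*(W)) ⇒ (a*a*(a))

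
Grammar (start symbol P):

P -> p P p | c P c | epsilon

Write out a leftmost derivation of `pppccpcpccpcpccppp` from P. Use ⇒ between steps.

P ⇒ pPp   [P -> p P p]
pPp ⇒ ppPpp   [P -> p P p]
ppPpp ⇒ pppPppp   [P -> p P p]
pppPppp ⇒ pppcPcppp   [P -> c P c]
pppcPcppp ⇒ pppccPccppp   [P -> c P c]
pppccPccppp ⇒ pppccpPpccppp   [P -> p P p]
pppccpPpccppp ⇒ pppccpcPcpccppp   [P -> c P c]
pppccpcPcpccppp ⇒ pppccpcpPpcpccppp   [P -> p P p]
pppccpcpPpcpccppp ⇒ pppccpcpcPcpcpccppp   [P -> c P c]
pppccpcpcPcpcpccppp ⇒ pppccpcpccpcpccppp   [P -> epsilon]

P ⇒ pPp ⇒ ppPpp ⇒ pppPppp ⇒ pppcPcppp ⇒ pppccPccppp ⇒ pppccpPpccppp ⇒ pppccpcPcpccppp ⇒ pppccpcpPpcpccppp ⇒ pppccpcpcPcpcpccppp ⇒ pppccpcpccpcpccppp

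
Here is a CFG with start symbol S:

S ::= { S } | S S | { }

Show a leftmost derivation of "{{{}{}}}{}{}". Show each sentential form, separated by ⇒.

S ⇒ SS   [S ::= S S]
SS ⇒ SSS   [S ::= S S]
SSS ⇒ {S}SS   [S ::= { S }]
{S}SS ⇒ {{S}}SS   [S ::= { S }]
{{S}}SS ⇒ {{SS}}SS   [S ::= S S]
{{SS}}SS ⇒ {{{}S}}SS   [S ::= { }]
{{{}S}}SS ⇒ {{{}{}}}SS   [S ::= { }]
{{{}{}}}SS ⇒ {{{}{}}}{}S   [S ::= { }]
{{{}{}}}{}S ⇒ {{{}{}}}{}{}   [S ::= { }]

S ⇒ SS ⇒ SSS ⇒ {S}SS ⇒ {{S}}SS ⇒ {{SS}}SS ⇒ {{{}S}}SS ⇒ {{{}{}}}SS ⇒ {{{}{}}}{}S ⇒ {{{}{}}}{}{}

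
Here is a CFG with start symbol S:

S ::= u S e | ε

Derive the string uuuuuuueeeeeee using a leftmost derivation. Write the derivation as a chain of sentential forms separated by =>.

S=>uSe=>uuSee=>uuuSeee=>uuuuSeeee=>uuuuuSeeeee=>uuuuuuSeeeeee=>uuuuuuuSeeeeeee=>uuuuuuueeeeeee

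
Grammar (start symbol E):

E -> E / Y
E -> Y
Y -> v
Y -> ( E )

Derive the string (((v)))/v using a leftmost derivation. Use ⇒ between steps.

E ⇒ E/Y ⇒ Y/Y ⇒ (E)/Y ⇒ (Y)/Y ⇒ ((E))/Y ⇒ ((Y))/Y ⇒ (((E)))/Y ⇒ (((Y)))/Y ⇒ (((v)))/Y ⇒ (((v)))/v

E ⇒ E/Y   [E -> E / Y]
E/Y ⇒ Y/Y   [E -> Y]
Y/Y ⇒ (E)/Y   [Y -> ( E )]
(E)/Y ⇒ (Y)/Y   [E -> Y]
(Y)/Y ⇒ ((E))/Y   [Y -> ( E )]
((E))/Y ⇒ ((Y))/Y   [E -> Y]
((Y))/Y ⇒ (((E)))/Y   [Y -> ( E )]
(((E)))/Y ⇒ (((Y)))/Y   [E -> Y]
(((Y)))/Y ⇒ (((v)))/Y   [Y -> v]
(((v)))/Y ⇒ (((v)))/v   [Y -> v]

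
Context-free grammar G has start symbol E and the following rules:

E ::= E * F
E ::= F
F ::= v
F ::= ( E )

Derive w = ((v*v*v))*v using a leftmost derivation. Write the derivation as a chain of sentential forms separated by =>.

E => E*F => F*F => (E)*F => (F)*F => ((E))*F => ((E*F))*F => ((E*F*F))*F => ((F*F*F))*F => ((v*F*F))*F => ((v*v*F))*F => ((v*v*v))*F => ((v*v*v))*v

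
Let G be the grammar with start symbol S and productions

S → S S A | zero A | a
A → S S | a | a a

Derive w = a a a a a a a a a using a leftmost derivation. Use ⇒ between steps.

S ⇒ S S A ⇒ S S A S A ⇒ S S A S A S A ⇒ a S A S A S A ⇒ a a A S A S A ⇒ a a a S A S A ⇒ a a a a A S A ⇒ a a a a a a S A ⇒ a a a a a a a A ⇒ a a a a a a a a a

S ⇒ S S A   [S → S S A]
S S A ⇒ S S A S A   [S → S S A]
S S A S A ⇒ S S A S A S A   [S → S S A]
S S A S A S A ⇒ a S A S A S A   [S → a]
a S A S A S A ⇒ a a A S A S A   [S → a]
a a A S A S A ⇒ a a a S A S A   [A → a]
a a a S A S A ⇒ a a a a A S A   [S → a]
a a a a A S A ⇒ a a a a a a S A   [A → a a]
a a a a a a S A ⇒ a a a a a a a A   [S → a]
a a a a a a a A ⇒ a a a a a a a a a   [A → a a]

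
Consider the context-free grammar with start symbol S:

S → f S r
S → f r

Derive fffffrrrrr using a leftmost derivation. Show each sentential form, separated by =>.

S => fSr => ffSrr => fffSrrr => ffffSrrrr => fffffrrrrr

S => fSr   [S → f S r]
fSr => ffSrr   [S → f S r]
ffSrr => fffSrrr   [S → f S r]
fffSrrr => ffffSrrrr   [S → f S r]
ffffSrrrr => fffffrrrrr   [S → f r]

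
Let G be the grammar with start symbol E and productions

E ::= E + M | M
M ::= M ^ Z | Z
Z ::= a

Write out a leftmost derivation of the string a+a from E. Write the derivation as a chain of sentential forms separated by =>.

E=>E+M=>M+M=>Z+M=>a+M=>a+Z=>a+a

E => E+M   [E ::= E + M]
E+M => M+M   [E ::= M]
M+M => Z+M   [M ::= Z]
Z+M => a+M   [Z ::= a]
a+M => a+Z   [M ::= Z]
a+Z => a+a   [Z ::= a]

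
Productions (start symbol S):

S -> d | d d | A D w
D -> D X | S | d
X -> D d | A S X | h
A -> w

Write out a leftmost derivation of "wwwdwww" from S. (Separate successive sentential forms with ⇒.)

S⇒ADw⇒wDw⇒wSw⇒wADww⇒wwDww⇒wwSww⇒wwADwww⇒wwwDwww⇒wwwdwww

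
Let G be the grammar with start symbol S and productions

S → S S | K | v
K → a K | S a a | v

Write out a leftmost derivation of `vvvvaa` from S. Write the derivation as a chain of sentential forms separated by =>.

S => K => Saa => SSaa => vSaa => vSSaa => vSSSaa => vvSSaa => vvvSaa => vvvvaa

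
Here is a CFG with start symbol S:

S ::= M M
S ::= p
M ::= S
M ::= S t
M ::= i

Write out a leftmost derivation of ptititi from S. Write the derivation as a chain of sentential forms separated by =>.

S=>MM=>StM=>MMtM=>StMtM=>MMtMtM=>StMtMtM=>ptMtMtM=>ptitMtM=>ptititM=>ptititi

S => MM   [S ::= M M]
MM => StM   [M ::= S t]
StM => MMtM   [S ::= M M]
MMtM => StMtM   [M ::= S t]
StMtM => MMtMtM   [S ::= M M]
MMtMtM => StMtMtM   [M ::= S t]
StMtMtM => ptMtMtM   [S ::= p]
ptMtMtM => ptitMtM   [M ::= i]
ptitMtM => ptititM   [M ::= i]
ptititM => ptititi   [M ::= i]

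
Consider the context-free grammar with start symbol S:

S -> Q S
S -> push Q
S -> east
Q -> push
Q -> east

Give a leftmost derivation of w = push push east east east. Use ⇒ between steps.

S ⇒ Q S   [S -> Q S]
Q S ⇒ push S   [Q -> push]
push S ⇒ push Q S   [S -> Q S]
push Q S ⇒ push push S   [Q -> push]
push push S ⇒ push push Q S   [S -> Q S]
push push Q S ⇒ push push east S   [Q -> east]
push push east S ⇒ push push east Q S   [S -> Q S]
push push east Q S ⇒ push push east east S   [Q -> east]
push push east east S ⇒ push push east east east   [S -> east]

S ⇒ Q S ⇒ push S ⇒ push Q S ⇒ push push S ⇒ push push Q S ⇒ push push east S ⇒ push push east Q S ⇒ push push east east S ⇒ push push east east east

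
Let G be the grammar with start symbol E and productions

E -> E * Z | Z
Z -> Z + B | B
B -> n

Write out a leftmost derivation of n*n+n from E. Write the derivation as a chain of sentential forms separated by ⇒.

E ⇒ E*Z ⇒ Z*Z ⇒ B*Z ⇒ n*Z ⇒ n*Z+B ⇒ n*B+B ⇒ n*n+B ⇒ n*n+n

E ⇒ E*Z   [E -> E * Z]
E*Z ⇒ Z*Z   [E -> Z]
Z*Z ⇒ B*Z   [Z -> B]
B*Z ⇒ n*Z   [B -> n]
n*Z ⇒ n*Z+B   [Z -> Z + B]
n*Z+B ⇒ n*B+B   [Z -> B]
n*B+B ⇒ n*n+B   [B -> n]
n*n+B ⇒ n*n+n   [B -> n]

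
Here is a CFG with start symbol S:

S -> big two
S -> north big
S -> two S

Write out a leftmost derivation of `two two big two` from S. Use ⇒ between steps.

S ⇒ two S ⇒ two two S ⇒ two two big two

S ⇒ two S   [S -> two S]
two S ⇒ two two S   [S -> two S]
two two S ⇒ two two big two   [S -> big two]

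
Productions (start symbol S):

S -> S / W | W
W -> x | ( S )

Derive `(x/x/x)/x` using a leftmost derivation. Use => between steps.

S => S/W => W/W => (S)/W => (S/W)/W => (S/W/W)/W => (W/W/W)/W => (x/W/W)/W => (x/x/W)/W => (x/x/x)/W => (x/x/x)/x

S => S/W   [S -> S / W]
S/W => W/W   [S -> W]
W/W => (S)/W   [W -> ( S )]
(S)/W => (S/W)/W   [S -> S / W]
(S/W)/W => (S/W/W)/W   [S -> S / W]
(S/W/W)/W => (W/W/W)/W   [S -> W]
(W/W/W)/W => (x/W/W)/W   [W -> x]
(x/W/W)/W => (x/x/W)/W   [W -> x]
(x/x/W)/W => (x/x/x)/W   [W -> x]
(x/x/x)/W => (x/x/x)/x   [W -> x]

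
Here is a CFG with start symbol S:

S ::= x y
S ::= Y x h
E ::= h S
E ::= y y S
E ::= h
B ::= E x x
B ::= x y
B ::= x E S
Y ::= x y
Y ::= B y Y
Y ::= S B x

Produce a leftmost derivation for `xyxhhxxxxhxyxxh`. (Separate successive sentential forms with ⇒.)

S ⇒ Yxh   [S ::= Y x h]
Yxh ⇒ SBxxh   [Y ::= S B x]
SBxxh ⇒ YxhBxxh   [S ::= Y x h]
YxhBxxh ⇒ SBxxhBxxh   [Y ::= S B x]
SBxxhBxxh ⇒ YxhBxxhBxxh   [S ::= Y x h]
YxhBxxhBxxh ⇒ xyxhBxxhBxxh   [Y ::= x y]
xyxhBxxhBxxh ⇒ xyxhExxxxhBxxh   [B ::= E x x]
xyxhExxxxhBxxh ⇒ xyxhhxxxxhBxxh   [E ::= h]
xyxhhxxxxhBxxh ⇒ xyxhhxxxxhxyxxh   [B ::= x y]

S ⇒ Yxh ⇒ SBxxh ⇒ YxhBxxh ⇒ SBxxhBxxh ⇒ YxhBxxhBxxh ⇒ xyxhBxxhBxxh ⇒ xyxhExxxxhBxxh ⇒ xyxhhxxxxhBxxh ⇒ xyxhhxxxxhxyxxh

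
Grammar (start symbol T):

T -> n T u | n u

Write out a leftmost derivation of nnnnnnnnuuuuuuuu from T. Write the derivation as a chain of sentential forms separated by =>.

T => nTu => nnTuu => nnnTuuu => nnnnTuuuu => nnnnnTuuuuu => nnnnnnTuuuuuu => nnnnnnnTuuuuuuu => nnnnnnnnuuuuuuuu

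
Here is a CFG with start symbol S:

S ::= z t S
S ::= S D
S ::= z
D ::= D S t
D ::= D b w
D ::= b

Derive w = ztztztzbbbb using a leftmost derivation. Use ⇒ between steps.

S ⇒ ztS   [S ::= z t S]
ztS ⇒ ztSD   [S ::= S D]
ztSD ⇒ ztSDD   [S ::= S D]
ztSDD ⇒ ztztSDD   [S ::= z t S]
ztztSDD ⇒ ztztSDDD   [S ::= S D]
ztztSDDD ⇒ ztztztSDDD   [S ::= z t S]
ztztztSDDD ⇒ ztztztSDDDD   [S ::= S D]
ztztztSDDDD ⇒ ztztztzDDDD   [S ::= z]
ztztztzDDDD ⇒ ztztztzbDDD   [D ::= b]
ztztztzbDDD ⇒ ztztztzbbDD   [D ::= b]
ztztztzbbDD ⇒ ztztztzbbbD   [D ::= b]
ztztztzbbbD ⇒ ztztztzbbbb   [D ::= b]

S ⇒ ztS ⇒ ztSD ⇒ ztSDD ⇒ ztztSDD ⇒ ztztSDDD ⇒ ztztztSDDD ⇒ ztztztSDDDD ⇒ ztztztzDDDD ⇒ ztztztzbDDD ⇒ ztztztzbbDD ⇒ ztztztzbbbD ⇒ ztztztzbbbb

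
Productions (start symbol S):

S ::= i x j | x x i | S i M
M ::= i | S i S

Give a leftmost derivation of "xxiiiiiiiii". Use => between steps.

S => SiM => SiMiM => SiMiMiM => SiMiMiMiM => xxiiMiMiMiM => xxiiiiMiMiM => xxiiiiiiMiM => xxiiiiiiiiM => xxiiiiiiiii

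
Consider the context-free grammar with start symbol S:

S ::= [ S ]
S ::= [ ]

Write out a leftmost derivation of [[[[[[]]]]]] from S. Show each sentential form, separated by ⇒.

S ⇒ [S] ⇒ [[S]] ⇒ [[[S]]] ⇒ [[[[S]]]] ⇒ [[[[[S]]]]] ⇒ [[[[[[]]]]]]

S ⇒ [S]   [S ::= [ S ]]
[S] ⇒ [[S]]   [S ::= [ S ]]
[[S]] ⇒ [[[S]]]   [S ::= [ S ]]
[[[S]]] ⇒ [[[[S]]]]   [S ::= [ S ]]
[[[[S]]]] ⇒ [[[[[S]]]]]   [S ::= [ S ]]
[[[[[S]]]]] ⇒ [[[[[[]]]]]]   [S ::= [ ]]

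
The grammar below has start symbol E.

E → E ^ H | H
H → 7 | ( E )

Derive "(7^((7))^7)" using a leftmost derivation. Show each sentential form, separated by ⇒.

E⇒H⇒(E)⇒(E^H)⇒(E^H^H)⇒(H^H^H)⇒(7^H^H)⇒(7^(E)^H)⇒(7^(H)^H)⇒(7^((E))^H)⇒(7^((H))^H)⇒(7^((7))^H)⇒(7^((7))^7)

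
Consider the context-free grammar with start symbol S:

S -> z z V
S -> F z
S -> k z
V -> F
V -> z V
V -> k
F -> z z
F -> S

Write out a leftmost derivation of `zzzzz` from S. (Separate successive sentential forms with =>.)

S => zzV => zzF => zzS => zzFz => zzzzz

S => zzV   [S -> z z V]
zzV => zzF   [V -> F]
zzF => zzS   [F -> S]
zzS => zzFz   [S -> F z]
zzFz => zzzzz   [F -> z z]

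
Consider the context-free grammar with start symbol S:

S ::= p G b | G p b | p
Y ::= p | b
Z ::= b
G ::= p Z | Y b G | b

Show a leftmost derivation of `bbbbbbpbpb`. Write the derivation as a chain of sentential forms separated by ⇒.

S ⇒ Gpb ⇒ YbGpb ⇒ bbGpb ⇒ bbYbGpb ⇒ bbbbGpb ⇒ bbbbYbGpb ⇒ bbbbbbGpb ⇒ bbbbbbpZpb ⇒ bbbbbbpbpb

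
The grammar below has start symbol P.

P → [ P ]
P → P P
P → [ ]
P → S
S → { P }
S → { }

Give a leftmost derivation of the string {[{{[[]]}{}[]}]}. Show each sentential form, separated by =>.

P => S => {P} => {[P]} => {[S]} => {[{P}]} => {[{PP}]} => {[{SP}]} => {[{{P}P}]} => {[{{[P]}P}]} => {[{{[[]]}P}]} => {[{{[[]]}PP}]} => {[{{[[]]}SP}]} => {[{{[[]]}{}P}]} => {[{{[[]]}{}[]}]}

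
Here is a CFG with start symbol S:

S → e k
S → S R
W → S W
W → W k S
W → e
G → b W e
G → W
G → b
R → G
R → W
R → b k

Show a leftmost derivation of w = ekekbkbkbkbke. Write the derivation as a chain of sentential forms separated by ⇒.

S ⇒ SR ⇒ ekR ⇒ ekW ⇒ ekSW ⇒ ekSRW ⇒ ekSRRW ⇒ ekSRRRW ⇒ ekSRRRRW ⇒ ekekRRRRW ⇒ ekekbkRRRW ⇒ ekekbkbkRRW ⇒ ekekbkbkbkRW ⇒ ekekbkbkbkbkW ⇒ ekekbkbkbkbke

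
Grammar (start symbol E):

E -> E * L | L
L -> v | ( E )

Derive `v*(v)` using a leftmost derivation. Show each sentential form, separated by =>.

E => E*L => L*L => v*L => v*(E) => v*(L) => v*(v)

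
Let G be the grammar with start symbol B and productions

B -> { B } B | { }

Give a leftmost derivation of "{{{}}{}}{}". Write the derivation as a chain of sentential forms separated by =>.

B => {B}B   [B -> { B } B]
{B}B => {{B}B}B   [B -> { B } B]
{{B}B}B => {{{}}B}B   [B -> { }]
{{{}}B}B => {{{}}{}}B   [B -> { }]
{{{}}{}}B => {{{}}{}}{}   [B -> { }]

B => {B}B => {{B}B}B => {{{}}B}B => {{{}}{}}B => {{{}}{}}{}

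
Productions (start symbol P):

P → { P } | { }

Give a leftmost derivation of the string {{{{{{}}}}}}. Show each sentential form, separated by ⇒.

P ⇒ {P}   [P → { P }]
{P} ⇒ {{P}}   [P → { P }]
{{P}} ⇒ {{{P}}}   [P → { P }]
{{{P}}} ⇒ {{{{P}}}}   [P → { P }]
{{{{P}}}} ⇒ {{{{{P}}}}}   [P → { P }]
{{{{{P}}}}} ⇒ {{{{{{}}}}}}   [P → { }]

P ⇒ {P} ⇒ {{P}} ⇒ {{{P}}} ⇒ {{{{P}}}} ⇒ {{{{{P}}}}} ⇒ {{{{{{}}}}}}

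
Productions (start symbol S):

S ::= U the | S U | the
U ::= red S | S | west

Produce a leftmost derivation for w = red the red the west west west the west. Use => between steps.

S => S U => U the U => red S the U => red S U the U => red S U U the U => red S U U U the U => red S U U U U the U => red the U U U U the U => red the red S U U U the U => red the red the U U U the U => red the red the west U U the U => red the red the west west U the U => red the red the west west west the U => red the red the west west west the west

S => S U   [S ::= S U]
S U => U the U   [S ::= U the]
U the U => red S the U   [U ::= red S]
red S the U => red S U the U   [S ::= S U]
red S U the U => red S U U the U   [S ::= S U]
red S U U the U => red S U U U the U   [S ::= S U]
red S U U U the U => red S U U U U the U   [S ::= S U]
red S U U U U the U => red the U U U U the U   [S ::= the]
red the U U U U the U => red the red S U U U the U   [U ::= red S]
red the red S U U U the U => red the red the U U U the U   [S ::= the]
red the red the U U U the U => red the red the west U U the U   [U ::= west]
red the red the west U U the U => red the red the west west U the U   [U ::= west]
red the red the west west U the U => red the red the west west west the U   [U ::= west]
red the red the west west west the U => red the red the west west west the west   [U ::= west]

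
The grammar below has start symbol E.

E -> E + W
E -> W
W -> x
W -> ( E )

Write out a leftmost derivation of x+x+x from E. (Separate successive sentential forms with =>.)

E => E+W => E+W+W => W+W+W => x+W+W => x+x+W => x+x+x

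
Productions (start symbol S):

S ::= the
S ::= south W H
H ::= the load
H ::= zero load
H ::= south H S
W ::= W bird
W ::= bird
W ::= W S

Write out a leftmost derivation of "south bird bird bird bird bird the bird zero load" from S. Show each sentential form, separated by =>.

S => south W H => south W bird H => south W S bird H => south W bird S bird H => south W bird bird S bird H => south W bird bird bird S bird H => south W bird bird bird bird S bird H => south bird bird bird bird bird S bird H => south bird bird bird bird bird the bird H => south bird bird bird bird bird the bird zero load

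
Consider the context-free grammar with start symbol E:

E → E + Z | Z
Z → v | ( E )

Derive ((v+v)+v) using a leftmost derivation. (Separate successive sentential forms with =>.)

E => Z => (E) => (E+Z) => (Z+Z) => ((E)+Z) => ((E+Z)+Z) => ((Z+Z)+Z) => ((v+Z)+Z) => ((v+v)+Z) => ((v+v)+v)

E => Z   [E → Z]
Z => (E)   [Z → ( E )]
(E) => (E+Z)   [E → E + Z]
(E+Z) => (Z+Z)   [E → Z]
(Z+Z) => ((E)+Z)   [Z → ( E )]
((E)+Z) => ((E+Z)+Z)   [E → E + Z]
((E+Z)+Z) => ((Z+Z)+Z)   [E → Z]
((Z+Z)+Z) => ((v+Z)+Z)   [Z → v]
((v+Z)+Z) => ((v+v)+Z)   [Z → v]
((v+v)+Z) => ((v+v)+v)   [Z → v]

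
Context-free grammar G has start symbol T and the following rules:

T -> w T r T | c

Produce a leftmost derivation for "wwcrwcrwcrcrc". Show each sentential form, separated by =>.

T => wTrT => wwTrTrT => wwcrTrT => wwcrwTrTrT => wwcrwcrTrT => wwcrwcrwTrTrT => wwcrwcrwcrTrT => wwcrwcrwcrcrT => wwcrwcrwcrcrc

T => wTrT   [T -> w T r T]
wTrT => wwTrTrT   [T -> w T r T]
wwTrTrT => wwcrTrT   [T -> c]
wwcrTrT => wwcrwTrTrT   [T -> w T r T]
wwcrwTrTrT => wwcrwcrTrT   [T -> c]
wwcrwcrTrT => wwcrwcrwTrTrT   [T -> w T r T]
wwcrwcrwTrTrT => wwcrwcrwcrTrT   [T -> c]
wwcrwcrwcrTrT => wwcrwcrwcrcrT   [T -> c]
wwcrwcrwcrcrT => wwcrwcrwcrcrc   [T -> c]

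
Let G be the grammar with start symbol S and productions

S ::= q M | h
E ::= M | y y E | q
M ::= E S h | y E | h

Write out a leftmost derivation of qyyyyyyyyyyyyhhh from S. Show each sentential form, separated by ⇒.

S ⇒ qM ⇒ qESh ⇒ qyyESh ⇒ qyyMSh ⇒ qyyyESh ⇒ qyyyMSh ⇒ qyyyyESh ⇒ qyyyyyyESh ⇒ qyyyyyyyyESh ⇒ qyyyyyyyyyyESh ⇒ qyyyyyyyyyyyyESh ⇒ qyyyyyyyyyyyyMSh ⇒ qyyyyyyyyyyyyhSh ⇒ qyyyyyyyyyyyyhhh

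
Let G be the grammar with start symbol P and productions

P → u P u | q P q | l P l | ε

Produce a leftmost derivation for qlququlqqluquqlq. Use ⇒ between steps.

P ⇒ qPq ⇒ qlPlq ⇒ qlqPqlq ⇒ qlquPuqlq ⇒ qlquqPquqlq ⇒ qlququPuquqlq ⇒ qlququlPluquqlq ⇒ qlququlqPqluquqlq ⇒ qlququlqqluquqlq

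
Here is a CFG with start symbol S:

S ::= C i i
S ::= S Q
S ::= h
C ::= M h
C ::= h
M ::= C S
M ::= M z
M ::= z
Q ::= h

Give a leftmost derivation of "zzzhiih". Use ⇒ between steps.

S ⇒ SQ ⇒ CiiQ ⇒ MhiiQ ⇒ MzhiiQ ⇒ MzzhiiQ ⇒ zzzhiiQ ⇒ zzzhiih

S ⇒ SQ   [S ::= S Q]
SQ ⇒ CiiQ   [S ::= C i i]
CiiQ ⇒ MhiiQ   [C ::= M h]
MhiiQ ⇒ MzhiiQ   [M ::= M z]
MzhiiQ ⇒ MzzhiiQ   [M ::= M z]
MzzhiiQ ⇒ zzzhiiQ   [M ::= z]
zzzhiiQ ⇒ zzzhiih   [Q ::= h]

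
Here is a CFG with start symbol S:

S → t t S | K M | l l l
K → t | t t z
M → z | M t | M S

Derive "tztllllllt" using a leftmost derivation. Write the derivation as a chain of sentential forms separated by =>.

S => KM   [S → K M]
KM => tM   [K → t]
tM => tMt   [M → M t]
tMt => tMSt   [M → M S]
tMSt => tMSSt   [M → M S]
tMSSt => tMtSSt   [M → M t]
tMtSSt => tztSSt   [M → z]
tztSSt => tztlllSt   [S → l l l]
tztlllSt => tztllllllt   [S → l l l]

S => KM => tM => tMt => tMSt => tMSSt => tMtSSt => tztSSt => tztlllSt => tztllllllt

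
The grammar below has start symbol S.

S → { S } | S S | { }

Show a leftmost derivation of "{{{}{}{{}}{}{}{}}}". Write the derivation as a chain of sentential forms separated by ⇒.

S ⇒ {S} ⇒ {{S}} ⇒ {{SS}} ⇒ {{SSS}} ⇒ {{SSSS}} ⇒ {{SSSSS}} ⇒ {{SSSSSS}} ⇒ {{{}SSSSS}} ⇒ {{{}{}SSSS}} ⇒ {{{}{}{S}SSS}} ⇒ {{{}{}{{}}SSS}} ⇒ {{{}{}{{}}{}SS}} ⇒ {{{}{}{{}}{}{}S}} ⇒ {{{}{}{{}}{}{}{}}}

S ⇒ {S}   [S → { S }]
{S} ⇒ {{S}}   [S → { S }]
{{S}} ⇒ {{SS}}   [S → S S]
{{SS}} ⇒ {{SSS}}   [S → S S]
{{SSS}} ⇒ {{SSSS}}   [S → S S]
{{SSSS}} ⇒ {{SSSSS}}   [S → S S]
{{SSSSS}} ⇒ {{SSSSSS}}   [S → S S]
{{SSSSSS}} ⇒ {{{}SSSSS}}   [S → { }]
{{{}SSSSS}} ⇒ {{{}{}SSSS}}   [S → { }]
{{{}{}SSSS}} ⇒ {{{}{}{S}SSS}}   [S → { S }]
{{{}{}{S}SSS}} ⇒ {{{}{}{{}}SSS}}   [S → { }]
{{{}{}{{}}SSS}} ⇒ {{{}{}{{}}{}SS}}   [S → { }]
{{{}{}{{}}{}SS}} ⇒ {{{}{}{{}}{}{}S}}   [S → { }]
{{{}{}{{}}{}{}S}} ⇒ {{{}{}{{}}{}{}{}}}   [S → { }]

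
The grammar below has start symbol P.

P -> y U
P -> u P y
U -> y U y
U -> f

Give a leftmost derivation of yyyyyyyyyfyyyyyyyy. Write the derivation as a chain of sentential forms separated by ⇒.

P ⇒ yU ⇒ yyUy ⇒ yyyUyy ⇒ yyyyUyyy ⇒ yyyyyUyyyy ⇒ yyyyyyUyyyyy ⇒ yyyyyyyUyyyyyy ⇒ yyyyyyyyUyyyyyyy ⇒ yyyyyyyyyUyyyyyyyy ⇒ yyyyyyyyyfyyyyyyyy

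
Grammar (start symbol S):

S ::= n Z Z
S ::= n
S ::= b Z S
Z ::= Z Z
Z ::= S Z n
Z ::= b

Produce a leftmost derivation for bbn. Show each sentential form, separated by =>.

S => bZS => bbS => bbn

S => bZS   [S ::= b Z S]
bZS => bbS   [Z ::= b]
bbS => bbn   [S ::= n]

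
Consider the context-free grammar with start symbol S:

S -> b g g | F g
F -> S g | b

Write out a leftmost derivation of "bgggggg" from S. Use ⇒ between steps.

S ⇒ Fg   [S -> F g]
Fg ⇒ Sgg   [F -> S g]
Sgg ⇒ Fggg   [S -> F g]
Fggg ⇒ Sgggg   [F -> S g]
Sgggg ⇒ bgggggg   [S -> b g g]

S⇒Fg⇒Sgg⇒Fggg⇒Sgggg⇒bgggggg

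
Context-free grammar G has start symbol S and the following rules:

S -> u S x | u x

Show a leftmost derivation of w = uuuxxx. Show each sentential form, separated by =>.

S => uSx   [S -> u S x]
uSx => uuSxx   [S -> u S x]
uuSxx => uuuxxx   [S -> u x]

S=>uSx=>uuSxx=>uuuxxx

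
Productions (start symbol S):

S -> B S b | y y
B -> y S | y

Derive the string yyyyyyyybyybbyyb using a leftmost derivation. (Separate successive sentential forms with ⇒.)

S ⇒ BSb   [S -> B S b]
BSb ⇒ ySSb   [B -> y S]
ySSb ⇒ yBSbSb   [S -> B S b]
yBSbSb ⇒ yySbSb   [B -> y]
yySbSb ⇒ yyBSbbSb   [S -> B S b]
yyBSbbSb ⇒ yyySSbbSb   [B -> y S]
yyySSbbSb ⇒ yyyBSbSbbSb   [S -> B S b]
yyyBSbSbbSb ⇒ yyyySSbSbbSb   [B -> y S]
yyyySSbSbbSb ⇒ yyyyyySbSbbSb   [S -> y y]
yyyyyySbSbbSb ⇒ yyyyyyyybSbbSb   [S -> y y]
yyyyyyyybSbbSb ⇒ yyyyyyyybyybbSb   [S -> y y]
yyyyyyyybyybbSb ⇒ yyyyyyyybyybbyyb   [S -> y y]

S ⇒ BSb ⇒ ySSb ⇒ yBSbSb ⇒ yySbSb ⇒ yyBSbbSb ⇒ yyySSbbSb ⇒ yyyBSbSbbSb ⇒ yyyySSbSbbSb ⇒ yyyyyySbSbbSb ⇒ yyyyyyyybSbbSb ⇒ yyyyyyyybyybbSb ⇒ yyyyyyyybyybbyyb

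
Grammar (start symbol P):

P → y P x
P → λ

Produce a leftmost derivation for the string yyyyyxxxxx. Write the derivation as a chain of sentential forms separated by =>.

P => yPx   [P → y P x]
yPx => yyPxx   [P → y P x]
yyPxx => yyyPxxx   [P → y P x]
yyyPxxx => yyyyPxxxx   [P → y P x]
yyyyPxxxx => yyyyyPxxxxx   [P → y P x]
yyyyyPxxxxx => yyyyyxxxxx   [P → λ]

P => yPx => yyPxx => yyyPxxx => yyyyPxxxx => yyyyyPxxxxx => yyyyyxxxxx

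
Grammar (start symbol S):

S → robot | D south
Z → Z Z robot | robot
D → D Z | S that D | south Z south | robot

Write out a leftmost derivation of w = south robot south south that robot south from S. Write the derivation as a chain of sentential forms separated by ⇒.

S ⇒ D south ⇒ S that D south ⇒ D south that D south ⇒ south Z south south that D south ⇒ south robot south south that D south ⇒ south robot south south that robot south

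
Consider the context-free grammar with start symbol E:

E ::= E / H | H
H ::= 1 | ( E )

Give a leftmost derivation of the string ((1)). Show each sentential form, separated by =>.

E => H => (E) => (H) => ((E)) => ((H)) => ((1))

E => H   [E ::= H]
H => (E)   [H ::= ( E )]
(E) => (H)   [E ::= H]
(H) => ((E))   [H ::= ( E )]
((E)) => ((H))   [E ::= H]
((H)) => ((1))   [H ::= 1]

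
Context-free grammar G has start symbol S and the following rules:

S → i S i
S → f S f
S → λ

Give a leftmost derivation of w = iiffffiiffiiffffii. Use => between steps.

S => iSi   [S → i S i]
iSi => iiSii   [S → i S i]
iiSii => iifSfii   [S → f S f]
iifSfii => iiffSffii   [S → f S f]
iiffSffii => iifffSfffii   [S → f S f]
iifffSfffii => iiffffSffffii   [S → f S f]
iiffffSffffii => iiffffiSiffffii   [S → i S i]
iiffffiSiffffii => iiffffiiSiiffffii   [S → i S i]
iiffffiiSiiffffii => iiffffiifSfiiffffii   [S → f S f]
iiffffiifSfiiffffii => iiffffiiffiiffffii   [S → λ]

S=>iSi=>iiSii=>iifSfii=>iiffSffii=>iifffSfffii=>iiffffSffffii=>iiffffiSiffffii=>iiffffiiSiiffffii=>iiffffiifSfiiffffii=>iiffffiiffiiffffii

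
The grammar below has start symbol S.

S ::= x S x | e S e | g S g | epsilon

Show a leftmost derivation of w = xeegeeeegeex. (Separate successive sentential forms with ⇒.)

S ⇒ xSx ⇒ xeSex ⇒ xeeSeex ⇒ xeegSgeex ⇒ xeegeSegeex ⇒ xeegeeSeegeex ⇒ xeegeeeegeex

S ⇒ xSx   [S ::= x S x]
xSx ⇒ xeSex   [S ::= e S e]
xeSex ⇒ xeeSeex   [S ::= e S e]
xeeSeex ⇒ xeegSgeex   [S ::= g S g]
xeegSgeex ⇒ xeegeSegeex   [S ::= e S e]
xeegeSegeex ⇒ xeegeeSeegeex   [S ::= e S e]
xeegeeSeegeex ⇒ xeegeeeegeex   [S ::= epsilon]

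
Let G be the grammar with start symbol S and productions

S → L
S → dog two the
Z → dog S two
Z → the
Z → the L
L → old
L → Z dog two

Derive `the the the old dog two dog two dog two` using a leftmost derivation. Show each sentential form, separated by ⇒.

S ⇒ L ⇒ Z dog two ⇒ the L dog two ⇒ the Z dog two dog two ⇒ the the L dog two dog two ⇒ the the Z dog two dog two dog two ⇒ the the the L dog two dog two dog two ⇒ the the the old dog two dog two dog two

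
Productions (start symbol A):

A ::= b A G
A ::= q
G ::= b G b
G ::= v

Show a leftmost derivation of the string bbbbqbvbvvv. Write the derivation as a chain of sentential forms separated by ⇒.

A ⇒ bAG ⇒ bbAGG ⇒ bbbAGGG ⇒ bbbbAGGGG ⇒ bbbbqGGGG ⇒ bbbbqbGbGGG ⇒ bbbbqbvbGGG ⇒ bbbbqbvbvGG ⇒ bbbbqbvbvvG ⇒ bbbbqbvbvvv

A ⇒ bAG   [A ::= b A G]
bAG ⇒ bbAGG   [A ::= b A G]
bbAGG ⇒ bbbAGGG   [A ::= b A G]
bbbAGGG ⇒ bbbbAGGGG   [A ::= b A G]
bbbbAGGGG ⇒ bbbbqGGGG   [A ::= q]
bbbbqGGGG ⇒ bbbbqbGbGGG   [G ::= b G b]
bbbbqbGbGGG ⇒ bbbbqbvbGGG   [G ::= v]
bbbbqbvbGGG ⇒ bbbbqbvbvGG   [G ::= v]
bbbbqbvbvGG ⇒ bbbbqbvbvvG   [G ::= v]
bbbbqbvbvvG ⇒ bbbbqbvbvvv   [G ::= v]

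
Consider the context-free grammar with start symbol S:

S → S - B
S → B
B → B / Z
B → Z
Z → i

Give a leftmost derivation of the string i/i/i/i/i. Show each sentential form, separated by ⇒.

S ⇒ B   [S → B]
B ⇒ B/Z   [B → B / Z]
B/Z ⇒ B/Z/Z   [B → B / Z]
B/Z/Z ⇒ B/Z/Z/Z   [B → B / Z]
B/Z/Z/Z ⇒ B/Z/Z/Z/Z   [B → B / Z]
B/Z/Z/Z/Z ⇒ Z/Z/Z/Z/Z   [B → Z]
Z/Z/Z/Z/Z ⇒ i/Z/Z/Z/Z   [Z → i]
i/Z/Z/Z/Z ⇒ i/i/Z/Z/Z   [Z → i]
i/i/Z/Z/Z ⇒ i/i/i/Z/Z   [Z → i]
i/i/i/Z/Z ⇒ i/i/i/i/Z   [Z → i]
i/i/i/i/Z ⇒ i/i/i/i/i   [Z → i]

S⇒B⇒B/Z⇒B/Z/Z⇒B/Z/Z/Z⇒B/Z/Z/Z/Z⇒Z/Z/Z/Z/Z⇒i/Z/Z/Z/Z⇒i/i/Z/Z/Z⇒i/i/i/Z/Z⇒i/i/i/i/Z⇒i/i/i/i/i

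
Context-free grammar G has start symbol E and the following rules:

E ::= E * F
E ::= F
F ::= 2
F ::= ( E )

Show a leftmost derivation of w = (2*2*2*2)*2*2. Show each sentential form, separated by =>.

E => E*F => E*F*F => F*F*F => (E)*F*F => (E*F)*F*F => (E*F*F)*F*F => (E*F*F*F)*F*F => (F*F*F*F)*F*F => (2*F*F*F)*F*F => (2*2*F*F)*F*F => (2*2*2*F)*F*F => (2*2*2*2)*F*F => (2*2*2*2)*2*F => (2*2*2*2)*2*2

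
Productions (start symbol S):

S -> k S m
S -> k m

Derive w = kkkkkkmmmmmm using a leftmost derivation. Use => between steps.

S => kSm   [S -> k S m]
kSm => kkSmm   [S -> k S m]
kkSmm => kkkSmmm   [S -> k S m]
kkkSmmm => kkkkSmmmm   [S -> k S m]
kkkkSmmmm => kkkkkSmmmmm   [S -> k S m]
kkkkkSmmmmm => kkkkkkmmmmmm   [S -> k m]

S => kSm => kkSmm => kkkSmmm => kkkkSmmmm => kkkkkSmmmmm => kkkkkkmmmmmm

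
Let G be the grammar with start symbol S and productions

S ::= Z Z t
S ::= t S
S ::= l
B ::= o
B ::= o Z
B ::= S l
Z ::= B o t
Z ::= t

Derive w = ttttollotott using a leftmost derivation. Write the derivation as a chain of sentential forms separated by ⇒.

S ⇒ tS   [S ::= t S]
tS ⇒ ttS   [S ::= t S]
ttS ⇒ tttS   [S ::= t S]
tttS ⇒ tttZZt   [S ::= Z Z t]
tttZZt ⇒ ttttZt   [Z ::= t]
ttttZt ⇒ ttttBott   [Z ::= B o t]
ttttBott ⇒ ttttoZott   [B ::= o Z]
ttttoZott ⇒ ttttoBotott   [Z ::= B o t]
ttttoBotott ⇒ ttttoSlotott   [B ::= S l]
ttttoSlotott ⇒ ttttollotott   [S ::= l]

S⇒tS⇒ttS⇒tttS⇒tttZZt⇒ttttZt⇒ttttBott⇒ttttoZott⇒ttttoBotott⇒ttttoSlotott⇒ttttollotott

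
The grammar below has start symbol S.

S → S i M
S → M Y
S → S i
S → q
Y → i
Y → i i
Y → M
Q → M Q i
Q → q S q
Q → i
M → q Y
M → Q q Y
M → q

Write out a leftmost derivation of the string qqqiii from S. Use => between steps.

S => MY   [S → M Y]
MY => qYY   [M → q Y]
qYY => qMY   [Y → M]
qMY => qqYY   [M → q Y]
qqYY => qqMY   [Y → M]
qqMY => qqqYY   [M → q Y]
qqqYY => qqqiiY   [Y → i i]
qqqiiY => qqqiii   [Y → i]

S => MY => qYY => qMY => qqYY => qqMY => qqqYY => qqqiiY => qqqiii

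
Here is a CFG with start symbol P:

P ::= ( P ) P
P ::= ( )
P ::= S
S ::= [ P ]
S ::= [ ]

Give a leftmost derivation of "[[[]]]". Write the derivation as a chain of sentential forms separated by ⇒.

P⇒S⇒[P]⇒[S]⇒[[P]]⇒[[S]]⇒[[[]]]

P ⇒ S   [P ::= S]
S ⇒ [P]   [S ::= [ P ]]
[P] ⇒ [S]   [P ::= S]
[S] ⇒ [[P]]   [S ::= [ P ]]
[[P]] ⇒ [[S]]   [P ::= S]
[[S]] ⇒ [[[]]]   [S ::= [ ]]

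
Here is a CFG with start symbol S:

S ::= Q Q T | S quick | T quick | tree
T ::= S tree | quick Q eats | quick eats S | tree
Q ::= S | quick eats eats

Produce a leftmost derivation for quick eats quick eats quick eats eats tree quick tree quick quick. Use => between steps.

S => T quick => quick eats S quick => quick eats T quick quick => quick eats quick eats S quick quick => quick eats quick eats Q Q T quick quick => quick eats quick eats quick eats eats Q T quick quick => quick eats quick eats quick eats eats S T quick quick => quick eats quick eats quick eats eats S quick T quick quick => quick eats quick eats quick eats eats tree quick T quick quick => quick eats quick eats quick eats eats tree quick tree quick quick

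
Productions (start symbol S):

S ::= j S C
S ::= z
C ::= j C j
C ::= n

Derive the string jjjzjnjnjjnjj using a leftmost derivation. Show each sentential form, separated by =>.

S => jSC   [S ::= j S C]
jSC => jjSCC   [S ::= j S C]
jjSCC => jjjSCCC   [S ::= j S C]
jjjSCCC => jjjzCCC   [S ::= z]
jjjzCCC => jjjzjCjCC   [C ::= j C j]
jjjzjCjCC => jjjzjnjCC   [C ::= n]
jjjzjnjCC => jjjzjnjnC   [C ::= n]
jjjzjnjnC => jjjzjnjnjCj   [C ::= j C j]
jjjzjnjnjCj => jjjzjnjnjjCjj   [C ::= j C j]
jjjzjnjnjjCjj => jjjzjnjnjjnjj   [C ::= n]

S => jSC => jjSCC => jjjSCCC => jjjzCCC => jjjzjCjCC => jjjzjnjCC => jjjzjnjnC => jjjzjnjnjCj => jjjzjnjnjjCjj => jjjzjnjnjjnjj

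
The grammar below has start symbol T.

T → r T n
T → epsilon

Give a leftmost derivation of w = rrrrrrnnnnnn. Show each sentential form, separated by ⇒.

T ⇒ rTn ⇒ rrTnn ⇒ rrrTnnn ⇒ rrrrTnnnn ⇒ rrrrrTnnnnn ⇒ rrrrrrTnnnnnn ⇒ rrrrrrnnnnnn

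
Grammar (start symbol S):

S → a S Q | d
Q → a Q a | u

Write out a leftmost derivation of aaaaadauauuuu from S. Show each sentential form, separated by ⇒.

S ⇒ aSQ ⇒ aaSQQ ⇒ aaaSQQQ ⇒ aaaaSQQQQ ⇒ aaaaaSQQQQQ ⇒ aaaaadQQQQQ ⇒ aaaaadaQaQQQQ ⇒ aaaaadauaQQQQ ⇒ aaaaadauauQQQ ⇒ aaaaadauauuQQ ⇒ aaaaadauauuuQ ⇒ aaaaadauauuuu

S ⇒ aSQ   [S → a S Q]
aSQ ⇒ aaSQQ   [S → a S Q]
aaSQQ ⇒ aaaSQQQ   [S → a S Q]
aaaSQQQ ⇒ aaaaSQQQQ   [S → a S Q]
aaaaSQQQQ ⇒ aaaaaSQQQQQ   [S → a S Q]
aaaaaSQQQQQ ⇒ aaaaadQQQQQ   [S → d]
aaaaadQQQQQ ⇒ aaaaadaQaQQQQ   [Q → a Q a]
aaaaadaQaQQQQ ⇒ aaaaadauaQQQQ   [Q → u]
aaaaadauaQQQQ ⇒ aaaaadauauQQQ   [Q → u]
aaaaadauauQQQ ⇒ aaaaadauauuQQ   [Q → u]
aaaaadauauuQQ ⇒ aaaaadauauuuQ   [Q → u]
aaaaadauauuuQ ⇒ aaaaadauauuuu   [Q → u]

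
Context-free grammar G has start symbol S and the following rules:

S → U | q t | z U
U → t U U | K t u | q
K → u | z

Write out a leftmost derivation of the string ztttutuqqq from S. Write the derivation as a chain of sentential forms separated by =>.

S => zU => ztUU => zttUUU => ztttUUUU => ztttKtuUUU => ztttutuUUU => ztttutuqUU => ztttutuqqU => ztttutuqqq

S => zU   [S → z U]
zU => ztUU   [U → t U U]
ztUU => zttUUU   [U → t U U]
zttUUU => ztttUUUU   [U → t U U]
ztttUUUU => ztttKtuUUU   [U → K t u]
ztttKtuUUU => ztttutuUUU   [K → u]
ztttutuUUU => ztttutuqUU   [U → q]
ztttutuqUU => ztttutuqqU   [U → q]
ztttutuqqU => ztttutuqqq   [U → q]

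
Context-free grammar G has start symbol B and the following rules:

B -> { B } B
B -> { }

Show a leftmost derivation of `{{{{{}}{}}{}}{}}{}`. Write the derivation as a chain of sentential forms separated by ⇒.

B ⇒ {B}B ⇒ {{B}B}B ⇒ {{{B}B}B}B ⇒ {{{{B}B}B}B}B ⇒ {{{{{}}B}B}B}B ⇒ {{{{{}}{}}B}B}B ⇒ {{{{{}}{}}{}}B}B ⇒ {{{{{}}{}}{}}{}}B ⇒ {{{{{}}{}}{}}{}}{}

B ⇒ {B}B   [B -> { B } B]
{B}B ⇒ {{B}B}B   [B -> { B } B]
{{B}B}B ⇒ {{{B}B}B}B   [B -> { B } B]
{{{B}B}B}B ⇒ {{{{B}B}B}B}B   [B -> { B } B]
{{{{B}B}B}B}B ⇒ {{{{{}}B}B}B}B   [B -> { }]
{{{{{}}B}B}B}B ⇒ {{{{{}}{}}B}B}B   [B -> { }]
{{{{{}}{}}B}B}B ⇒ {{{{{}}{}}{}}B}B   [B -> { }]
{{{{{}}{}}{}}B}B ⇒ {{{{{}}{}}{}}{}}B   [B -> { }]
{{{{{}}{}}{}}{}}B ⇒ {{{{{}}{}}{}}{}}{}   [B -> { }]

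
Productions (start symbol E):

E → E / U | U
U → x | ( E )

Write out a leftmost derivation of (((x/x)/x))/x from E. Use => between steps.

E=>E/U=>U/U=>(E)/U=>(U)/U=>((E))/U=>((E/U))/U=>((U/U))/U=>(((E)/U))/U=>(((E/U)/U))/U=>(((U/U)/U))/U=>(((x/U)/U))/U=>(((x/x)/U))/U=>(((x/x)/x))/U=>(((x/x)/x))/x

E => E/U   [E → E / U]
E/U => U/U   [E → U]
U/U => (E)/U   [U → ( E )]
(E)/U => (U)/U   [E → U]
(U)/U => ((E))/U   [U → ( E )]
((E))/U => ((E/U))/U   [E → E / U]
((E/U))/U => ((U/U))/U   [E → U]
((U/U))/U => (((E)/U))/U   [U → ( E )]
(((E)/U))/U => (((E/U)/U))/U   [E → E / U]
(((E/U)/U))/U => (((U/U)/U))/U   [E → U]
(((U/U)/U))/U => (((x/U)/U))/U   [U → x]
(((x/U)/U))/U => (((x/x)/U))/U   [U → x]
(((x/x)/U))/U => (((x/x)/x))/U   [U → x]
(((x/x)/x))/U => (((x/x)/x))/x   [U → x]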